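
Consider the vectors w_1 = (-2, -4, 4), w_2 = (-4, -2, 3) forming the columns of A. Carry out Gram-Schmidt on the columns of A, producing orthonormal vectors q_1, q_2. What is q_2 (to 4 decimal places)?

w_1 = (-2, -4, 4); ‖w_1‖ = 6.0000, so q_1 = (-0.3333, -0.6667, 0.6667).
q_1·w_2 = (-0.3333)·(-4) + (-0.6667)·(-2) + 0.6667·3 = 4.6667.
u_2 = w_2 − 4.6667·q_1 = (-2.4444, 1.1111, -0.1111).
‖u_2‖ = 2.6874, so q_2 = (-0.9096, 0.4134, -0.0413).

q_2 = (-0.9096, 0.4134, -0.0413)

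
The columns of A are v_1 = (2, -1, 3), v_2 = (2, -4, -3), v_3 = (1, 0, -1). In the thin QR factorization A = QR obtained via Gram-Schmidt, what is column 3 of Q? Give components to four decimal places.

q_3 = (0.7454, 0.5963, -0.2981)

v_1 = (2, -1, 3); ‖v_1‖ = 3.7417, so q_1 = (0.5345, -0.2673, 0.8018).
q_1·v_2 = 0.5345·2 + (-0.2673)·(-4) + 0.8018·(-3) = -0.2673.
u_2 = v_2 + 0.2673·q_1 = (2.1429, -4.0714, -2.7857).
‖u_2‖ = 5.3785, so q_2 = (0.3984, -0.7570, -0.5179).
q_1·v_3 = 0.5345·1 + (-0.2673)·0 + 0.8018·(-1) = -0.2673; q_2·v_3 = 0.3984·1 + (-0.7570)·0 + (-0.5179)·(-1) = 0.9163.
u_3 = v_3 + 0.2673·q_1 − 0.9163·q_2 = (0.7778, 0.6222, -0.3111).
‖u_3‖ = 1.0435, so q_3 = (0.7454, 0.5963, -0.2981).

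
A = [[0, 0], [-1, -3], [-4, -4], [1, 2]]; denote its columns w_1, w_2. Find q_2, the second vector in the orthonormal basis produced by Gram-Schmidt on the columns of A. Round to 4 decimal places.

q_2 = (0.0000, -0.8642, 0.3143, 0.3928)

w_1 = (0, -1, -4, 1); ‖w_1‖ = 4.2426, so q_1 = (0.0000, -0.2357, -0.9428, 0.2357).
q_1·w_2 = 0.0000·0 + (-0.2357)·(-3) + (-0.9428)·(-4) + 0.2357·2 = 4.9497.
u_2 = w_2 − 4.9497·q_1 = (0.0000, -1.8333, 0.6667, 0.8333).
‖u_2‖ = 2.1213, so q_2 = (0.0000, -0.8642, 0.3143, 0.3928).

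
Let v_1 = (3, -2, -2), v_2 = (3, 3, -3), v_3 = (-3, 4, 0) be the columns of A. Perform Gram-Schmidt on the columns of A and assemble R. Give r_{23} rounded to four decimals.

v_1 = (3, -2, -2); ‖v_1‖ = 4.1231, so e_1 = (0.7276, -0.4851, -0.4851).
e_1·v_2 = 0.7276·3 + (-0.4851)·3 + (-0.4851)·(-3) = 2.1828.
u_2 = v_2 − 2.1828·e_1 = (1.4118, 4.0588, -1.9412).
‖u_2‖ = 4.7154, so e_2 = (0.2994, 0.8608, -0.4117).
r_{23} = e_2·v_3 = 2.5448.

r_{23} = 2.5448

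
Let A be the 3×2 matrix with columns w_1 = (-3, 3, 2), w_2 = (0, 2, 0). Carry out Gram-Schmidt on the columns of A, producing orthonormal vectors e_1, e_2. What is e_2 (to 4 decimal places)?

w_1 = (-3, 3, 2); ‖w_1‖ = 4.6904, so e_1 = (-0.6396, 0.6396, 0.4264).
e_1·w_2 = (-0.6396)·0 + 0.6396·2 + 0.4264·0 = 1.2792.
u_2 = w_2 − 1.2792·e_1 = (0.8182, 1.1818, -0.5455).
‖u_2‖ = 1.5374, so e_2 = (0.5322, 0.7687, -0.3548).

e_2 = (0.5322, 0.7687, -0.3548)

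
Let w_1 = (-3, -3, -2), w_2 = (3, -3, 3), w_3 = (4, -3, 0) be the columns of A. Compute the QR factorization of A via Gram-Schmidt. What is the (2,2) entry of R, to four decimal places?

r_{22} = 5.0362

e_1 = w_1/‖w_1‖ = (-3, -3, -2)/4.6904 = (-0.6396, -0.6396, -0.4264).
r_{12} = e_1·w_2 = -1.2792.
u_2 = w_2 + 1.2792·e_1 = (2.1818, -3.8182, 2.4545).
r_{22} = ‖u_2‖ = 5.0362.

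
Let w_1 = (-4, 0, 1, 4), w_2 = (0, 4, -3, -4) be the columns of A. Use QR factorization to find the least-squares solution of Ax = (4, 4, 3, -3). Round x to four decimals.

w_1 = (-4, 0, 1, 4); ‖w_1‖ = 5.7446, so e_1 = (-0.6963, 0.0000, 0.1741, 0.6963).
e_1·w_2 = (-0.6963)·0 + 0.0000·4 + 0.1741·(-3) + 0.6963·(-4) = -3.3075.
u_2 = w_2 + 3.3075·e_1 = (-2.3030, 4.0000, -2.4242, -1.6970).
‖u_2‖ = 5.4828, so e_2 = (-0.4200, 0.7296, -0.4422, -0.3095).
Qᵀb = (-4.3519, 0.8401).
Back-substitute: x_2 = 0.8401/5.4828 = 0.1532.
x_1 = (-4.3519 + 3.3075·0.1532)/5.7446 = -0.6694.

x = (-0.6694, 0.1532)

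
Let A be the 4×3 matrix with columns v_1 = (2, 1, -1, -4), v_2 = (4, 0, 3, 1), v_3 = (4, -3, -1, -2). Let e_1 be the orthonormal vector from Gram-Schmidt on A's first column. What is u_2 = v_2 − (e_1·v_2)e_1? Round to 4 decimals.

u_2 = (3.9091, -0.0455, 3.0455, 1.1818)

v_1 = (2, 1, -1, -4); ‖v_1‖ = 4.6904, so e_1 = (0.4264, 0.2132, -0.2132, -0.8528).
e_1·v_2 = 0.4264·4 + 0.2132·0 + (-0.2132)·3 + (-0.8528)·1 = 0.2132.
u_2 = v_2 − 0.2132·e_1 = (3.9091, -0.0455, 3.0455, 1.1818).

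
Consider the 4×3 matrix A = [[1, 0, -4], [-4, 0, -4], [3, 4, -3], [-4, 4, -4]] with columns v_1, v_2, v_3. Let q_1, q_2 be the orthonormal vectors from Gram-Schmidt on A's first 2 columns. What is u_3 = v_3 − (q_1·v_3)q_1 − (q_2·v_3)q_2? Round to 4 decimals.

u_3 = (-4.3735, -2.5060, -0.8072, 0.8072)

v_1 = (1, -4, 3, -4); ‖v_1‖ = 6.4807, so q_1 = (0.1543, -0.6172, 0.4629, -0.6172).
q_1·v_2 = 0.1543·0 + (-0.6172)·0 + 0.4629·4 + (-0.6172)·4 = -0.6172.
u_2 = v_2 + 0.6172·q_1 = (0.0952, -0.3810, 4.2857, 3.6190).
‖u_2‖ = 5.6231, so q_2 = (0.0169, -0.0677, 0.7622, 0.6436).
q_1·v_3 = 0.1543·(-4) + (-0.6172)·(-4) + 0.4629·(-3) + (-0.6172)·(-4) = 2.9318; q_2·v_3 = 0.0169·(-4) + (-0.0677)·(-4) + 0.7622·(-3) + 0.6436·(-4) = -4.6577.
u_3 = v_3 − 2.9318·q_1 + 4.6577·q_2 = (-4.3735, -2.5060, -0.8072, 0.8072).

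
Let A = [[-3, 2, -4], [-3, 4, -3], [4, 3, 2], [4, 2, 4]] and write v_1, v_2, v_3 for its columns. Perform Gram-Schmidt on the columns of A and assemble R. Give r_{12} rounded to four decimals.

r_{12} = 0.2828

v_1 = (-3, -3, 4, 4); ‖v_1‖ = 7.0711, so e_1 = (-0.4243, -0.4243, 0.5657, 0.5657).
r_{12} = e_1·v_2 = 0.2828.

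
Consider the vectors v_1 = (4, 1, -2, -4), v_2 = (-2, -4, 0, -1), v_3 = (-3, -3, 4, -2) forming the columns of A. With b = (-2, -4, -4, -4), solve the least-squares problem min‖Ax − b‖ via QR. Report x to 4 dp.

e_1 = v_1/‖v_1‖ = (4, 1, -2, -4)/6.0828 = (0.6576, 0.1644, -0.3288, -0.6576).
r_{12} = e_1·v_2 = -1.3152.
u_2 = v_2 + 1.3152·e_1 = (-1.1351, -3.7838, -0.4324, -1.8649).
‖u_2‖ = 4.3898, so e_2 = (-0.2586, -0.8620, -0.0985, -0.4248).
r_{13} = e_1·v_3 = -2.4660; r_{23} = e_2·v_3 = 3.8172.
u_3 = v_3 + 2.4660·e_1 − 3.8172·e_2 = (-0.3913, 0.6957, 3.5652, -2.0000).
‖u_3‖ = 4.1651, so e_3 = (-0.0939, 0.1670, 0.8560, -0.4802).
Qᵀb = (1.9728, 6.0583, -1.9834).
Back-substitute: x_3 = -1.9834/4.1651 = -0.4762.
x_2 = (6.0583 − 3.8172·(-0.4762))/4.3898 = 1.7942.
x_1 = (1.9728 + 1.3152·1.7942 + 2.4660·(-0.4762))/6.0828 = 0.5192.

x = (0.5192, 1.7942, -0.4762)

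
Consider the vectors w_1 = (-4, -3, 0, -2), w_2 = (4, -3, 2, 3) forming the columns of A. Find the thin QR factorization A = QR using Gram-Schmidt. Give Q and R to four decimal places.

w_1 = (-4, -3, 0, -2); ‖w_1‖ = 5.3852, so e_1 = (-0.7428, -0.5571, 0.0000, -0.3714).
e_1·w_2 = (-0.7428)·4 + (-0.5571)·(-3) + 0.0000·2 + (-0.3714)·3 = -2.4140.
u_2 = w_2 + 2.4140·e_1 = (2.2069, -4.3448, 2.0000, 2.1034).
‖u_2‖ = 5.6721, so e_2 = (0.3891, -0.7660, 0.3526, 0.3708).

Q = [[-0.7428, 0.3891], [-0.5571, -0.7660], [0.0000, 0.3526], [-0.3714, 0.3708]], R = [[5.3852, -2.4140], [0.0000, 5.6721]]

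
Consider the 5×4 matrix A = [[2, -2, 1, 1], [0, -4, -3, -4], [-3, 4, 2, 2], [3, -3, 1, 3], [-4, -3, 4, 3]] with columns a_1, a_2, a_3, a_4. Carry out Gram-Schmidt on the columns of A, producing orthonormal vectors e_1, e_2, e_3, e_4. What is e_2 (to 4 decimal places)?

e_2 = (-0.1869, -0.5682, 0.4224, -0.2804, -0.6206)

a_1 = (2, 0, -3, 3, -4); ‖a_1‖ = 6.1644, so e_1 = (0.3244, 0.0000, -0.4867, 0.4867, -0.6489).
e_1·a_2 = 0.3244·(-2) + 0.0000·(-4) + (-0.4867)·4 + 0.4867·(-3) + (-0.6489)·(-3) = -2.1089.
u_2 = a_2 + 2.1089·e_1 = (-1.3158, -4.0000, 2.9737, -1.9737, -4.3684).
‖u_2‖ = 7.0394, so e_2 = (-0.1869, -0.5682, 0.4224, -0.2804, -0.6206).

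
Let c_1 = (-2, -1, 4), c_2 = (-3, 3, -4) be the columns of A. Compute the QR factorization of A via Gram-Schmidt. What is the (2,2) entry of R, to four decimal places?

e_1 = c_1/‖c_1‖ = (-2, -1, 4)/4.5826 = (-0.4364, -0.2182, 0.8729).
r_{12} = e_1·c_2 = -2.8368.
u_2 = c_2 + 2.8368·e_1 = (-4.2381, 2.3810, -1.5238).
r_{22} = ‖u_2‖ = 5.0943.

r_{22} = 5.0943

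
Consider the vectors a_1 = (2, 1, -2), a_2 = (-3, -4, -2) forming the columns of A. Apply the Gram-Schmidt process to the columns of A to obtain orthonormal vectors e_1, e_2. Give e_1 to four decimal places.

e_1 = (0.6667, 0.3333, -0.6667)

a_1 = (2, 1, -2); ‖a_1‖ = 3.0000, so e_1 = (0.6667, 0.3333, -0.6667).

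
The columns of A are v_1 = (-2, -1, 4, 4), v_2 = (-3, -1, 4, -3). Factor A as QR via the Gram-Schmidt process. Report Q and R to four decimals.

e_1 = v_1/‖v_1‖ = (-2, -1, 4, 4)/6.0828 = (-0.3288, -0.1644, 0.6576, 0.6576).
r_{12} = e_1·v_2 = 1.8084.
u_2 = v_2 − 1.8084·e_1 = (-2.4054, -0.7027, 2.8108, -4.1892).
‖u_2‖ = 5.6329, so e_2 = (-0.4270, -0.1247, 0.4990, -0.7437).

Q = [[-0.3288, -0.4270], [-0.1644, -0.1247], [0.6576, 0.4990], [0.6576, -0.7437]], R = [[6.0828, 1.8084], [0.0000, 5.6329]]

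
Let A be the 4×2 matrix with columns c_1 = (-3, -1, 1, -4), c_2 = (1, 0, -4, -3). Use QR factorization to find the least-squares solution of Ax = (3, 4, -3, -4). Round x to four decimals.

e_1 = c_1/‖c_1‖ = (-3, -1, 1, -4)/5.1962 = (-0.5774, -0.1925, 0.1925, -0.7698).
r_{12} = e_1·c_2 = 0.9623.
u_2 = c_2 − 0.9623·e_1 = (1.5556, 0.1852, -4.1852, -2.2593).
‖u_2‖ = 5.0074, so e_2 = (0.3107, 0.0370, -0.8358, -0.4512).
Qᵀb = (0.0000, 5.3920).
Back-substitute: x_2 = 5.3920/5.0074 = 1.0768.
x_1 = (0.0000 − 0.9623·1.0768)/5.1962 = -0.1994.

x = (-0.1994, 1.0768)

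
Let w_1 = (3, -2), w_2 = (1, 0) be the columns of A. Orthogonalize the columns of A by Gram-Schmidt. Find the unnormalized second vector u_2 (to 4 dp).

w_1 = (3, -2); ‖w_1‖ = 3.6056, so e_1 = (0.8321, -0.5547).
e_1·w_2 = 0.8321·1 + (-0.5547)·0 = 0.8321.
u_2 = w_2 − 0.8321·e_1 = (0.3077, 0.4615).

u_2 = (0.3077, 0.4615)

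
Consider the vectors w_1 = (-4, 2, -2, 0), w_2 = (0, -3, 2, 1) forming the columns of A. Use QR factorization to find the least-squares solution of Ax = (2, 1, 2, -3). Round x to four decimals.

x = (-0.6780, -0.6271)

e_1 = w_1/‖w_1‖ = (-4, 2, -2, 0)/4.8990 = (-0.8165, 0.4082, -0.4082, 0.0000).
r_{12} = e_1·w_2 = -2.0412.
u_2 = w_2 + 2.0412·e_1 = (-1.6667, -2.1667, 1.1667, 1.0000).
‖u_2‖ = 3.1358, so e_2 = (-0.5315, -0.6909, 0.3720, 0.3189).
Qᵀb = (-2.0412, -1.9665).
Back-substitute: x_2 = -1.9665/3.1358 = -0.6271.
x_1 = (-2.0412 + 2.0412·(-0.6271))/4.8990 = -0.6780.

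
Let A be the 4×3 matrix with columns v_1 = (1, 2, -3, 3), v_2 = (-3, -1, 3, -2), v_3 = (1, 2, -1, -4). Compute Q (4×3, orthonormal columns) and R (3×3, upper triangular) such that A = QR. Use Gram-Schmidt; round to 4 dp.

q_1 = v_1/‖v_1‖ = (1, 2, -3, 3)/4.7958 = (0.2085, 0.4170, -0.6255, 0.6255).
r_{12} = q_1·v_2 = -4.1703.
u_2 = v_2 + 4.1703·q_1 = (-2.1304, 0.7391, 0.3913, 0.6087).
‖u_2‖ = 2.3683, so q_2 = (-0.8996, 0.3121, 0.1652, 0.2570).
r_{13} = q_1·v_3 = -0.8341; r_{23} = q_2·v_3 = -1.4687.
u_3 = v_3 + 0.8341·q_1 + 1.4687·q_2 = (-0.1473, 2.8062, -1.2791, -3.1008).
‖u_3‖ = 4.3758, so q_3 = (-0.0337, 0.6413, -0.2923, -0.7086).

Q = [[0.2085, -0.8996, -0.0337], [0.4170, 0.3121, 0.6413], [-0.6255, 0.1652, -0.2923], [0.6255, 0.2570, -0.7086]], R = [[4.7958, -4.1703, -0.8341], [0.0000, 2.3683, -1.4687], [0.0000, 0.0000, 4.3758]]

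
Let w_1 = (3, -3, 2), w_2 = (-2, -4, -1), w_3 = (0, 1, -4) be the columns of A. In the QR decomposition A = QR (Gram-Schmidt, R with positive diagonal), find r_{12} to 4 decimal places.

r_{12} = 0.8528

w_1 = (3, -3, 2); ‖w_1‖ = 4.6904, so e_1 = (0.6396, -0.6396, 0.4264).
r_{12} = e_1·w_2 = 0.8528.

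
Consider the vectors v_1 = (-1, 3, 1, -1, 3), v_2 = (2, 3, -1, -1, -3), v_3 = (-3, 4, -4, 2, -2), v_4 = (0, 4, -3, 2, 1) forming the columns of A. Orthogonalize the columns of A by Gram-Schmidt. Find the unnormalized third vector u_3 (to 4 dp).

u_3 = (-4.0000, 1.6000, -3.6000, 2.8000, -0.8000)

v_1 = (-1, 3, 1, -1, 3); ‖v_1‖ = 4.5826, so q_1 = (-0.2182, 0.6547, 0.2182, -0.2182, 0.6547).
q_1·v_2 = (-0.2182)·2 + 0.6547·3 + 0.2182·(-1) + (-0.2182)·(-1) + 0.6547·(-3) = -0.4364.
u_2 = v_2 + 0.4364·q_1 = (1.9048, 3.2857, -0.9048, -1.0952, -2.7143).
‖u_2‖ = 4.8795, so q_2 = (0.3904, 0.6734, -0.1854, -0.2245, -0.5563).
q_1·v_3 = (-0.2182)·(-3) + 0.6547·4 + 0.2182·(-4) + (-0.2182)·2 + 0.6547·(-2) = 0.6547; q_2·v_3 = 0.3904·(-3) + 0.6734·4 + (-0.1854)·(-4) + (-0.2245)·2 + (-0.5563)·(-2) = 2.9277.
u_3 = v_3 − 0.6547·q_1 − 2.9277·q_2 = (-4.0000, 1.6000, -3.6000, 2.8000, -0.8000).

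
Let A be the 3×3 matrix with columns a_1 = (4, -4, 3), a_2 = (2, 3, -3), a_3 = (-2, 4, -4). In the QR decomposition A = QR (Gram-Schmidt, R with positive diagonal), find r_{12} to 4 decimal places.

q_1 = a_1/‖a_1‖ = (4, -4, 3)/6.4031 = (0.6247, -0.6247, 0.4685).
r_{12} = q_1·a_2 = -2.0303.

r_{12} = -2.0303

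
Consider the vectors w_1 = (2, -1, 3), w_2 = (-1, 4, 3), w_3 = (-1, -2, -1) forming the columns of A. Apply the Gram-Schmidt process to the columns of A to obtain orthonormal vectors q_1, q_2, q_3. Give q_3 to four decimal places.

q_3 = (-0.7961, -0.4777, 0.3715)

w_1 = (2, -1, 3); ‖w_1‖ = 3.7417, so q_1 = (0.5345, -0.2673, 0.8018).
q_1·w_2 = 0.5345·(-1) + (-0.2673)·4 + 0.8018·3 = 0.8018.
u_2 = w_2 − 0.8018·q_1 = (-1.4286, 4.2143, 2.3571).
‖u_2‖ = 5.0356, so q_2 = (-0.2837, 0.8369, 0.4681).
q_1·w_3 = 0.5345·(-1) + (-0.2673)·(-2) + 0.8018·(-1) = -0.8018; q_2·w_3 = (-0.2837)·(-1) + 0.8369·(-2) + 0.4681·(-1) = -1.8582.
u_3 = w_3 + 0.8018·q_1 + 1.8582·q_2 = (-1.0986, -0.6592, 0.5127).
‖u_3‖ = 1.3799, so q_3 = (-0.7961, -0.4777, 0.3715).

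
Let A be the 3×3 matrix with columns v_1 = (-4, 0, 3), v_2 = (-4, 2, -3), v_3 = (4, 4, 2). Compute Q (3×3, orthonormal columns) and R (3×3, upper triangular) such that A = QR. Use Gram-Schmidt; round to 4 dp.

Q = [[-0.8000, -0.5538, 0.2308], [0.0000, 0.3846, 0.9231], [0.6000, -0.7385, 0.3077]], R = [[5.0000, 1.4000, -2.0000], [0.0000, 5.2000, -2.1538], [0.0000, 0.0000, 5.2308]]

e_1 = v_1/‖v_1‖ = (-4, 0, 3)/5.0000 = (-0.8000, 0.0000, 0.6000).
r_{12} = e_1·v_2 = 1.4000.
u_2 = v_2 − 1.4000·e_1 = (-2.8800, 2.0000, -3.8400).
‖u_2‖ = 5.2000, so e_2 = (-0.5538, 0.3846, -0.7385).
r_{13} = e_1·v_3 = -2.0000; r_{23} = e_2·v_3 = -2.1538.
u_3 = v_3 + 2.0000·e_1 + 2.1538·e_2 = (1.2071, 4.8284, 1.6095).
‖u_3‖ = 5.2308, so e_3 = (0.2308, 0.9231, 0.3077).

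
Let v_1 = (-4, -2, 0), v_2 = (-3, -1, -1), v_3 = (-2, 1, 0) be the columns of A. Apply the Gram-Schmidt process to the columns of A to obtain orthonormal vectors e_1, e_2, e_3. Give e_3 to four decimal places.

v_1 = (-4, -2, 0); ‖v_1‖ = 4.4721, so e_1 = (-0.8944, -0.4472, 0.0000).
e_1·v_2 = (-0.8944)·(-3) + (-0.4472)·(-1) + 0.0000·(-1) = 3.1305.
u_2 = v_2 − 3.1305·e_1 = (-0.2000, 0.4000, -1.0000).
‖u_2‖ = 1.0954, so e_2 = (-0.1826, 0.3651, -0.9129).
e_1·v_3 = (-0.8944)·(-2) + (-0.4472)·1 + 0.0000·0 = 1.3416; e_2·v_3 = (-0.1826)·(-2) + 0.3651·1 + (-0.9129)·0 = 0.7303.
u_3 = v_3 − 1.3416·e_1 − 0.7303·e_2 = (-0.6667, 1.3333, 0.6667).
‖u_3‖ = 1.6330, so e_3 = (-0.4082, 0.8165, 0.4082).

e_3 = (-0.4082, 0.8165, 0.4082)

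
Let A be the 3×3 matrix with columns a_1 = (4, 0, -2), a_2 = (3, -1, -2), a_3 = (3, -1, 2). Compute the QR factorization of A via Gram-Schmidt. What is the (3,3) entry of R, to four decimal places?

r_{33} = 3.2660

a_1 = (4, 0, -2); ‖a_1‖ = 4.4721, so e_1 = (0.8944, 0.0000, -0.4472).
e_1·a_2 = 0.8944·3 + 0.0000·(-1) + (-0.4472)·(-2) = 3.5777.
u_2 = a_2 − 3.5777·e_1 = (-0.2000, -1.0000, -0.4000).
‖u_2‖ = 1.0954, so e_2 = (-0.1826, -0.9129, -0.3651).
e_1·a_3 = 0.8944·3 + 0.0000·(-1) + (-0.4472)·2 = 1.7889; e_2·a_3 = (-0.1826)·3 + (-0.9129)·(-1) + (-0.3651)·2 = -0.3651.
u_3 = a_3 − 1.7889·e_1 + 0.3651·e_2 = (1.3333, -1.3333, 2.6667).
r_{33} = ‖u_3‖ = 3.2660.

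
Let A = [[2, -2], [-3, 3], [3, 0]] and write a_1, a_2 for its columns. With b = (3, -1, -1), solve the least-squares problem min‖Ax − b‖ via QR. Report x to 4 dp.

e_1 = a_1/‖a_1‖ = (2, -3, 3)/4.6904 = (0.4264, -0.6396, 0.6396).
r_{12} = e_1·a_2 = -2.7716.
u_2 = a_2 + 2.7716·e_1 = (-0.8182, 1.2273, 1.7727).
‖u_2‖ = 2.3061, so e_2 = (-0.3548, 0.5322, 0.7687).
Qᵀb = (1.2792, -2.3652).
Back-substitute: x_2 = -2.3652/2.3061 = -1.0256.
x_1 = (1.2792 + 2.7716·(-1.0256))/4.6904 = -0.3333.

x = (-0.3333, -1.0256)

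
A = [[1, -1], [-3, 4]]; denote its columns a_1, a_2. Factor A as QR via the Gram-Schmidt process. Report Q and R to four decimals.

q_1 = a_1/‖a_1‖ = (1, -3)/3.1623 = (0.3162, -0.9487).
r_{12} = q_1·a_2 = -4.1110.
u_2 = a_2 + 4.1110·q_1 = (0.3000, 0.1000).
‖u_2‖ = 0.3162, so q_2 = (0.9487, 0.3162).

Q = [[0.3162, 0.9487], [-0.9487, 0.3162]], R = [[3.1623, -4.1110], [0.0000, 0.3162]]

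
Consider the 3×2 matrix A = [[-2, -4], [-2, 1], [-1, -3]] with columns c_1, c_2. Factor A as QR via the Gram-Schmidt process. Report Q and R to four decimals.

Q = [[-0.6667, -0.4851], [-0.6667, 0.7276], [-0.3333, -0.4851]], R = [[3.0000, 3.0000], [0.0000, 4.1231]]

c_1 = (-2, -2, -1); ‖c_1‖ = 3.0000, so e_1 = (-0.6667, -0.6667, -0.3333).
e_1·c_2 = (-0.6667)·(-4) + (-0.6667)·1 + (-0.3333)·(-3) = 3.0000.
u_2 = c_2 − 3.0000·e_1 = (-2.0000, 3.0000, -2.0000).
‖u_2‖ = 4.1231, so e_2 = (-0.4851, 0.7276, -0.4851).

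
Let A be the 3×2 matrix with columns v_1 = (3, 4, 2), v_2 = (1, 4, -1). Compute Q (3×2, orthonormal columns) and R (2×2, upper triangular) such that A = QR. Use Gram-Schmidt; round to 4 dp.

v_1 = (3, 4, 2); ‖v_1‖ = 5.3852, so e_1 = (0.5571, 0.7428, 0.3714).
e_1·v_2 = 0.5571·1 + 0.7428·4 + 0.3714·(-1) = 3.1568.
u_2 = v_2 − 3.1568·e_1 = (-0.7586, 1.6552, -2.1724).
‖u_2‖ = 2.8345, so e_2 = (-0.2676, 0.5839, -0.7664).

Q = [[0.5571, -0.2676], [0.7428, 0.5839], [0.3714, -0.7664]], R = [[5.3852, 3.1568], [0.0000, 2.8345]]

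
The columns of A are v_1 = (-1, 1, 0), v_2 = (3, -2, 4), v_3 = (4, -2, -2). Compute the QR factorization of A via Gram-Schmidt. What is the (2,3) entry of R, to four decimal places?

v_1 = (-1, 1, 0); ‖v_1‖ = 1.4142, so e_1 = (-0.7071, 0.7071, 0.0000).
e_1·v_2 = (-0.7071)·3 + 0.7071·(-2) + 0.0000·4 = -3.5355.
u_2 = v_2 + 3.5355·e_1 = (0.5000, 0.5000, 4.0000).
‖u_2‖ = 4.0620, so e_2 = (0.1231, 0.1231, 0.9847).
r_{23} = e_2·v_3 = -1.7233.

r_{23} = -1.7233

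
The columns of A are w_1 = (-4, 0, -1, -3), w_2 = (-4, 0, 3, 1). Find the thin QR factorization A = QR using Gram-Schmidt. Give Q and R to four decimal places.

Q = [[-0.7845, -0.5230], [0.0000, 0.0000], [-0.1961, 0.7191], [-0.5883, 0.4576]], R = [[5.0990, 1.9612], [0.0000, 4.7068]]

e_1 = w_1/‖w_1‖ = (-4, 0, -1, -3)/5.0990 = (-0.7845, 0.0000, -0.1961, -0.5883).
r_{12} = e_1·w_2 = 1.9612.
u_2 = w_2 − 1.9612·e_1 = (-2.4615, 0.0000, 3.3846, 2.1538).
‖u_2‖ = 4.7068, so e_2 = (-0.5230, 0.0000, 0.7191, 0.4576).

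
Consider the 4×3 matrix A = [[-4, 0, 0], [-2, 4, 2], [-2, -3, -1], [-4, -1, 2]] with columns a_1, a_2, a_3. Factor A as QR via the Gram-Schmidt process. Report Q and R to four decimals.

Q = [[-0.6325, 0.0393, -0.6181], [-0.3162, 0.8056, -0.0022], [-0.3162, -0.5698, -0.2512], [-0.6325, -0.1572, 0.7449]], R = [[6.3246, 0.3162, -1.5811], [0.0000, 5.0892, 1.8667], [0.0000, 0.0000, 1.7365]]

q_1 = a_1/‖a_1‖ = (-4, -2, -2, -4)/6.3246 = (-0.6325, -0.3162, -0.3162, -0.6325).
r_{12} = q_1·a_2 = 0.3162.
u_2 = a_2 − 0.3162·q_1 = (0.2000, 4.1000, -2.9000, -0.8000).
‖u_2‖ = 5.0892, so q_2 = (0.0393, 0.8056, -0.5698, -0.1572).
r_{13} = q_1·a_3 = -1.5811; r_{23} = q_2·a_3 = 1.8667.
u_3 = a_3 + 1.5811·q_1 − 1.8667·q_2 = (-1.0734, -0.0039, -0.4363, 1.2934).
‖u_3‖ = 1.7365, so q_3 = (-0.6181, -0.0022, -0.2512, 0.7449).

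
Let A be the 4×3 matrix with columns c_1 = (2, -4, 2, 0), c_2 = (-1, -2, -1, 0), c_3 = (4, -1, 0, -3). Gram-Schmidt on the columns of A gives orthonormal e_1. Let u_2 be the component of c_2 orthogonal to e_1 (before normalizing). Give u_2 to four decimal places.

u_2 = (-1.3333, -1.3333, -1.3333, 0.0000)

e_1 = c_1/‖c_1‖ = (2, -4, 2, 0)/4.8990 = (0.4082, -0.8165, 0.4082, 0.0000).
r_{12} = e_1·c_2 = 0.8165.
u_2 = c_2 − 0.8165·e_1 = (-1.3333, -1.3333, -1.3333, 0.0000).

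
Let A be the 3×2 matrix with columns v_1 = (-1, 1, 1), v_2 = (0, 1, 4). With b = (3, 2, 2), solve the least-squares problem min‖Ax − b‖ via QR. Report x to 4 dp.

q_1 = v_1/‖v_1‖ = (-1, 1, 1)/1.7321 = (-0.5774, 0.5774, 0.5774).
r_{12} = q_1·v_2 = 2.8868.
u_2 = v_2 − 2.8868·q_1 = (1.6667, -0.6667, 2.3333).
‖u_2‖ = 2.9439, so q_2 = (0.5661, -0.2265, 0.7926).
Qᵀb = (0.5774, 2.8307).
Back-substitute: x_2 = 2.8307/2.9439 = 0.9615.
x_1 = (0.5774 − 2.8868·0.9615)/1.7321 = -1.2692.

x = (-1.2692, 0.9615)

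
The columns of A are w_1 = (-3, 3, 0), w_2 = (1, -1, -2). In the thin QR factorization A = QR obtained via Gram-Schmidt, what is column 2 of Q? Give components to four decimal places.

w_1 = (-3, 3, 0); ‖w_1‖ = 4.2426, so q_1 = (-0.7071, 0.7071, 0.0000).
q_1·w_2 = (-0.7071)·1 + 0.7071·(-1) + 0.0000·(-2) = -1.4142.
u_2 = w_2 + 1.4142·q_1 = (0.0000, 0.0000, -2.0000).
‖u_2‖ = 2.0000, so q_2 = (0.0000, 0.0000, -1.0000).

q_2 = (0.0000, 0.0000, -1.0000)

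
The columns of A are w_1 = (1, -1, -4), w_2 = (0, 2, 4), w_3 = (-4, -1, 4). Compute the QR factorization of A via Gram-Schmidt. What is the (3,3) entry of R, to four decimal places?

r_{33} = 0.6667

w_1 = (1, -1, -4); ‖w_1‖ = 4.2426, so q_1 = (0.2357, -0.2357, -0.9428).
q_1·w_2 = 0.2357·0 + (-0.2357)·2 + (-0.9428)·4 = -4.2426.
u_2 = w_2 + 4.2426·q_1 = (1.0000, 1.0000, 0.0000).
‖u_2‖ = 1.4142, so q_2 = (0.7071, 0.7071, 0.0000).
q_1·w_3 = 0.2357·(-4) + (-0.2357)·(-1) + (-0.9428)·4 = -4.4783; q_2·w_3 = 0.7071·(-4) + 0.7071·(-1) + (0.0000)·4 = -3.5355.
u_3 = w_3 + 4.4783·q_1 + 3.5355·q_2 = (-0.4444, 0.4444, -0.2222).
r_{33} = ‖u_3‖ = 0.6667.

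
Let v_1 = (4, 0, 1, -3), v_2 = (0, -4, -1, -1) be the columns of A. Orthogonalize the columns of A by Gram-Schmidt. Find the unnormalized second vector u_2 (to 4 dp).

v_1 = (4, 0, 1, -3); ‖v_1‖ = 5.0990, so q_1 = (0.7845, 0.0000, 0.1961, -0.5883).
q_1·v_2 = 0.7845·0 + 0.0000·(-4) + 0.1961·(-1) + (-0.5883)·(-1) = 0.3922.
u_2 = v_2 − 0.3922·q_1 = (-0.3077, -4.0000, -1.0769, -0.7692).

u_2 = (-0.3077, -4.0000, -1.0769, -0.7692)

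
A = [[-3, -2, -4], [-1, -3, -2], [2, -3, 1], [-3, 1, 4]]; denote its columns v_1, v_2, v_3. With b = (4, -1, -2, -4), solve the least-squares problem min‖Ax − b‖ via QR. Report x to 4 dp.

x = (0.0632, 0.5955, -1.1131)

v_1 = (-3, -1, 2, -3); ‖v_1‖ = 4.7958, so e_1 = (-0.6255, -0.2085, 0.4170, -0.6255).
e_1·v_2 = (-0.6255)·(-2) + (-0.2085)·(-3) + 0.4170·(-3) + (-0.6255)·1 = 0.0000.
u_2 = v_2 − 0.0000·e_1 = (-2.0000, -3.0000, -3.0000, 1.0000).
‖u_2‖ = 4.7958, so e_2 = (-0.4170, -0.6255, -0.6255, 0.2085).
e_1·v_3 = (-0.6255)·(-4) + (-0.2085)·(-2) + 0.4170·1 + (-0.6255)·4 = 0.8341; e_2·v_3 = (-0.4170)·(-4) + (-0.6255)·(-2) + (-0.6255)·1 + 0.2085·4 = 3.1277.
u_3 = v_3 − 0.8341·e_1 − 3.1277·e_2 = (-2.1739, 0.1304, 2.6087, 3.8696).
‖u_3‖ = 5.1499, so e_3 = (-0.4221, 0.0253, 0.5066, 0.7514).
Qᵀb = (-0.6255, -0.6255, -5.7325).
Back-substitute: x_3 = -5.7325/5.1499 = -1.1131.
x_2 = (-0.6255 − 3.1277·(-1.1131))/4.7958 = 0.5955.
x_1 = (-0.6255 − 0.0000·0.5955 − 0.8341·(-1.1131))/4.7958 = 0.0632.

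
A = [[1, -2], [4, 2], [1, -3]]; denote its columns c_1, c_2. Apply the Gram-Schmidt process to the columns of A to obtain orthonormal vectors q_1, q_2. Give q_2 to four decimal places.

c_1 = (1, 4, 1); ‖c_1‖ = 4.2426, so q_1 = (0.2357, 0.9428, 0.2357).
q_1·c_2 = 0.2357·(-2) + 0.9428·2 + 0.2357·(-3) = 0.7071.
u_2 = c_2 − 0.7071·q_1 = (-2.1667, 1.3333, -3.1667).
‖u_2‖ = 4.0620, so q_2 = (-0.5334, 0.3282, -0.7796).

q_2 = (-0.5334, 0.3282, -0.7796)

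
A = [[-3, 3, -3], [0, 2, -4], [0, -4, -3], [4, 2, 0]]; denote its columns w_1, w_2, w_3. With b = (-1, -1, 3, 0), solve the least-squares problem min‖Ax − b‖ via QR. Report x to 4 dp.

x = (0.1637, -0.5376, -0.1812)

w_1 = (-3, 0, 0, 4); ‖w_1‖ = 5.0000, so e_1 = (-0.6000, 0.0000, 0.0000, 0.8000).
e_1·w_2 = (-0.6000)·3 + 0.0000·2 + 0.0000·(-4) + 0.8000·2 = -0.2000.
u_2 = w_2 + 0.2000·e_1 = (2.8800, 2.0000, -4.0000, 2.1600).
‖u_2‖ = 5.7411, so e_2 = (0.5016, 0.3484, -0.6967, 0.3762).
e_1·w_3 = (-0.6000)·(-3) + 0.0000·(-4) + 0.0000·(-3) + 0.8000·0 = 1.8000; e_2·w_3 = 0.5016·(-3) + 0.3484·(-4) + (-0.6967)·(-3) + 0.3762·0 = -0.8082.
u_3 = w_3 − 1.8000·e_1 + 0.8082·e_2 = (-1.5146, -3.7184, -3.5631, -1.1359).
‖u_3‖ = 5.4870, so e_3 = (-0.2760, -0.6777, -0.6494, -0.2070).
Qᵀb = (0.6000, -2.9402, -0.9944).
Back-substitute: x_3 = -0.9944/5.4870 = -0.1812.
x_2 = (-2.9402 + 0.8082·(-0.1812))/5.7411 = -0.5376.
x_1 = (0.6000 + 0.2000·(-0.5376) − 1.8000·(-0.1812))/5.0000 = 0.1637.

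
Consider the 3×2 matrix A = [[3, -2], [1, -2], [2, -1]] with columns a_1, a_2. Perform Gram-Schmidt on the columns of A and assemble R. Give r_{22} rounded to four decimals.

a_1 = (3, 1, 2); ‖a_1‖ = 3.7417, so q_1 = (0.8018, 0.2673, 0.5345).
q_1·a_2 = 0.8018·(-2) + 0.2673·(-2) + 0.5345·(-1) = -2.6726.
u_2 = a_2 + 2.6726·q_1 = (0.1429, -1.2857, 0.4286).
r_{22} = ‖u_2‖ = 1.3628.

r_{22} = 1.3628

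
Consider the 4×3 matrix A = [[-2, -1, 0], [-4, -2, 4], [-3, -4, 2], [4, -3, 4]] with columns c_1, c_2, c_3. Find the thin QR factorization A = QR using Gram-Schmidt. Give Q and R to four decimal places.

Q = [[-0.2981, -0.1054, -0.2582], [-0.5963, -0.2108, 0.7746], [-0.4472, -0.6325, -0.5164], [0.5963, -0.7379, 0.2582]], R = [[6.7082, 1.4907, -0.8944], [0.0000, 5.2705, -5.0596], [0.0000, 0.0000, 3.0984]]

q_1 = c_1/‖c_1‖ = (-2, -4, -3, 4)/6.7082 = (-0.2981, -0.5963, -0.4472, 0.5963).
r_{12} = q_1·c_2 = 1.4907.
u_2 = c_2 − 1.4907·q_1 = (-0.5556, -1.1111, -3.3333, -3.8889).
‖u_2‖ = 5.2705, so q_2 = (-0.1054, -0.2108, -0.6325, -0.7379).
r_{13} = q_1·c_3 = -0.8944; r_{23} = q_2·c_3 = -5.0596.
u_3 = c_3 + 0.8944·q_1 + 5.0596·q_2 = (-0.8000, 2.4000, -1.6000, 0.8000).
‖u_3‖ = 3.0984, so q_3 = (-0.2582, 0.7746, -0.5164, 0.2582).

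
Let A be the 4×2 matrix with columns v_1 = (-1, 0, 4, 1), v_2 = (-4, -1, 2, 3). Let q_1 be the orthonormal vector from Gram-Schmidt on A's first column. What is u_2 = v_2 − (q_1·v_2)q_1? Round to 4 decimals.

u_2 = (-3.1667, -1.0000, -1.3333, 2.1667)

v_1 = (-1, 0, 4, 1); ‖v_1‖ = 4.2426, so q_1 = (-0.2357, 0.0000, 0.9428, 0.2357).
q_1·v_2 = (-0.2357)·(-4) + 0.0000·(-1) + 0.9428·2 + 0.2357·3 = 3.5355.
u_2 = v_2 − 3.5355·q_1 = (-3.1667, -1.0000, -1.3333, 2.1667).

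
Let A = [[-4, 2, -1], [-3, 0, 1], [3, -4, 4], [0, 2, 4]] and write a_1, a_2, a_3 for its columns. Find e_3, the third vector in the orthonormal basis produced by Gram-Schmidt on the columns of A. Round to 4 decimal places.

a_1 = (-4, -3, 3, 0); ‖a_1‖ = 5.8310, so e_1 = (-0.6860, -0.5145, 0.5145, 0.0000).
e_1·a_2 = (-0.6860)·2 + (-0.5145)·0 + 0.5145·(-4) + 0.0000·2 = -3.4300.
u_2 = a_2 + 3.4300·e_1 = (-0.3529, -1.7647, -2.2353, 2.0000).
‖u_2‖ = 3.4979, so e_2 = (-0.1009, -0.5045, -0.6390, 0.5718).
e_1·a_3 = (-0.6860)·(-1) + (-0.5145)·1 + 0.5145·4 + 0.0000·4 = 2.2295; e_2·a_3 = (-0.1009)·(-1) + (-0.5045)·1 + (-0.6390)·4 + 0.5718·4 = -0.6727.
u_3 = a_3 − 2.2295·e_1 + 0.6727·e_2 = (0.4615, 1.8077, 2.4231, 4.3846).
‖u_3‖ = 5.3457, so e_3 = (0.0863, 0.3382, 0.4533, 0.8202).

e_3 = (0.0863, 0.3382, 0.4533, 0.8202)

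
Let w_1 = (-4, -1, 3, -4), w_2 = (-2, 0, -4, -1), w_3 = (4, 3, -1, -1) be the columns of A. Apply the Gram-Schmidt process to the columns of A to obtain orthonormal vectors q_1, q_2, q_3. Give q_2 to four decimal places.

q_1 = w_1/‖w_1‖ = (-4, -1, 3, -4)/6.4807 = (-0.6172, -0.1543, 0.4629, -0.6172).
r_{12} = q_1·w_2 = 0.0000.
u_2 = w_2 − 0.0000·q_1 = (-2.0000, 0.0000, -4.0000, -1.0000).
‖u_2‖ = 4.5826, so q_2 = (-0.4364, 0.0000, -0.8729, -0.2182).

q_2 = (-0.4364, 0.0000, -0.8729, -0.2182)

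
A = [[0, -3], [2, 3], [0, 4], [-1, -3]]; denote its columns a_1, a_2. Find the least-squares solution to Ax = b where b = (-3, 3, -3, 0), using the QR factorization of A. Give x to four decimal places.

a_1 = (0, 2, 0, -1); ‖a_1‖ = 2.2361, so q_1 = (0.0000, 0.8944, 0.0000, -0.4472).
q_1·a_2 = 0.0000·(-3) + 0.8944·3 + 0.0000·4 + (-0.4472)·(-3) = 4.0249.
u_2 = a_2 − 4.0249·q_1 = (-3.0000, -0.6000, 4.0000, -1.2000).
‖u_2‖ = 5.1769, so q_2 = (-0.5795, -0.1159, 0.7727, -0.2318).
Qᵀb = (2.6833, -0.9272).
Back-substitute: x_2 = -0.9272/5.1769 = -0.1791.
x_1 = (2.6833 − 4.0249·(-0.1791))/2.2361 = 1.5224.

x = (1.5224, -0.1791)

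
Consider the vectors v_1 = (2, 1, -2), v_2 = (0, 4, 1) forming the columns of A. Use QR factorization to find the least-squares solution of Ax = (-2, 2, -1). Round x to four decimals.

x = (-0.0940, 0.4228)

v_1 = (2, 1, -2); ‖v_1‖ = 3.0000, so e_1 = (0.6667, 0.3333, -0.6667).
e_1·v_2 = 0.6667·0 + 0.3333·4 + (-0.6667)·1 = 0.6667.
u_2 = v_2 − 0.6667·e_1 = (-0.4444, 3.7778, 1.4444).
‖u_2‖ = 4.0689, so e_2 = (-0.1092, 0.9285, 0.3550).
Qᵀb = (0.0000, 1.7204).
Back-substitute: x_2 = 1.7204/4.0689 = 0.4228.
x_1 = (0.0000 − 0.6667·0.4228)/3.0000 = -0.0940.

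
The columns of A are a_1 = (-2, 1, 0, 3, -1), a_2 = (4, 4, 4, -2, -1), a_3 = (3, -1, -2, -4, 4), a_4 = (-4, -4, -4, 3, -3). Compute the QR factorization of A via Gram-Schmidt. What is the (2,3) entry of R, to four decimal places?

e_1 = a_1/‖a_1‖ = (-2, 1, 0, 3, -1)/3.8730 = (-0.5164, 0.2582, 0.0000, 0.7746, -0.2582).
r_{12} = e_1·a_2 = -2.3238.
u_2 = a_2 + 2.3238·e_1 = (2.8000, 4.6000, 4.0000, -0.2000, -1.6000).
‖u_2‖ = 6.8993, so e_2 = (0.4058, 0.6667, 0.5798, -0.0290, -0.2319).
r_{23} = e_2·a_3 = -1.4204.

r_{23} = -1.4204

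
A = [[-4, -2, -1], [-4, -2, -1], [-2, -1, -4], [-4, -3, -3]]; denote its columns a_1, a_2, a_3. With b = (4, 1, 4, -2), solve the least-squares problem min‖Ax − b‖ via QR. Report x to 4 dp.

x = (-3.4643, 6.0714, -0.7857)

a_1 = (-4, -4, -2, -4); ‖a_1‖ = 7.2111, so e_1 = (-0.5547, -0.5547, -0.2774, -0.5547).
e_1·a_2 = (-0.5547)·(-2) + (-0.5547)·(-2) + (-0.2774)·(-1) + (-0.5547)·(-3) = 4.1603.
u_2 = a_2 − 4.1603·e_1 = (0.3077, 0.3077, 0.1538, -0.6923).
‖u_2‖ = 0.8321, so e_2 = (0.3698, 0.3698, 0.1849, -0.8321).
e_1·a_3 = (-0.5547)·(-1) + (-0.5547)·(-1) + (-0.2774)·(-4) + (-0.5547)·(-3) = 3.8829; e_2·a_3 = 0.3698·(-1) + 0.3698·(-1) + 0.1849·(-4) + (-0.8321)·(-3) = 1.0170.
u_3 = a_3 − 3.8829·e_1 − 1.0170·e_2 = (0.7778, 0.7778, -3.1111, 0.0000).
‖u_3‖ = 3.2998, so e_3 = (0.2357, 0.2357, -0.9428, 0.0000).
Qᵀb = (-2.7735, 4.2527, -2.5927).
Back-substitute: x_3 = -2.5927/3.2998 = -0.7857.
x_2 = (4.2527 − 1.0170·(-0.7857))/0.8321 = 6.0714.
x_1 = (-2.7735 − 4.1603·6.0714 − 3.8829·(-0.7857))/7.2111 = -3.4643.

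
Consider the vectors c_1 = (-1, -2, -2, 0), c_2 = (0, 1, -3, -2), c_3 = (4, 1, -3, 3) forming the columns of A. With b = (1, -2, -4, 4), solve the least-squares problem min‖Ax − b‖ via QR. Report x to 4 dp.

e_1 = c_1/‖c_1‖ = (-1, -2, -2, 0)/3.0000 = (-0.3333, -0.6667, -0.6667, 0.0000).
r_{12} = e_1·c_2 = 1.3333.
u_2 = c_2 − 1.3333·e_1 = (0.4444, 1.8889, -2.1111, -2.0000).
‖u_2‖ = 3.4960, so e_2 = (0.1271, 0.5403, -0.6039, -0.5721).
r_{13} = e_1·c_3 = 0.0000; r_{23} = e_2·c_3 = 1.1442.
u_3 = c_3 + 0.0000·e_1 − 1.1442·e_2 = (3.8545, 0.3818, -2.3091, 3.6545).
‖u_3‖ = 5.8044, so e_3 = (0.6641, 0.0658, -0.3978, 0.6296).
Qᵀb = (3.6667, -0.8263, 4.6423).
Back-substitute: x_3 = 4.6423/5.8044 = 0.7998.
x_2 = (-0.8263 − 1.1442·0.7998)/3.4960 = -0.4981.
x_1 = (3.6667 − 1.3333·(-0.4981) + 0.0000·0.7998)/3.0000 = 1.4436.

x = (1.4436, -0.4981, 0.7998)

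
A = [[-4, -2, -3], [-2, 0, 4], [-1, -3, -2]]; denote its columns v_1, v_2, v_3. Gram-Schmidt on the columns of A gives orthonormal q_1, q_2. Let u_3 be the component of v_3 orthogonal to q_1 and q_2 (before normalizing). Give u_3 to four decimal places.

v_1 = (-4, -2, -1); ‖v_1‖ = 4.5826, so q_1 = (-0.8729, -0.4364, -0.2182).
q_1·v_2 = (-0.8729)·(-2) + (-0.4364)·0 + (-0.2182)·(-3) = 2.4004.
u_2 = v_2 − 2.4004·q_1 = (0.0952, 1.0476, -2.4762).
‖u_2‖ = 2.6904, so q_2 = (0.0354, 0.3894, -0.9204).
q_1·v_3 = (-0.8729)·(-3) + (-0.4364)·4 + (-0.2182)·(-2) = 1.3093; q_2·v_3 = 0.0354·(-3) + 0.3894·4 + (-0.9204)·(-2) = 3.2922.
u_3 = v_3 − 1.3093·q_1 − 3.2922·q_2 = (-1.9737, 3.2895, 1.3158).

u_3 = (-1.9737, 3.2895, 1.3158)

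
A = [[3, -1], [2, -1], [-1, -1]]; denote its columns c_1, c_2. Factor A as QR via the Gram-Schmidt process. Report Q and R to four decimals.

c_1 = (3, 2, -1); ‖c_1‖ = 3.7417, so q_1 = (0.8018, 0.5345, -0.2673).
q_1·c_2 = 0.8018·(-1) + 0.5345·(-1) + (-0.2673)·(-1) = -1.0690.
u_2 = c_2 + 1.0690·q_1 = (-0.1429, -0.4286, -1.2857).
‖u_2‖ = 1.3628, so q_2 = (-0.1048, -0.3145, -0.9435).

Q = [[0.8018, -0.1048], [0.5345, -0.3145], [-0.2673, -0.9435]], R = [[3.7417, -1.0690], [0.0000, 1.3628]]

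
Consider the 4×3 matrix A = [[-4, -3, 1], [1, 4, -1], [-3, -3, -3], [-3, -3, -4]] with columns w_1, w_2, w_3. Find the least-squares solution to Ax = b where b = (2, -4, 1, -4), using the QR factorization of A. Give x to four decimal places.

w_1 = (-4, 1, -3, -3); ‖w_1‖ = 5.9161, so q_1 = (-0.6761, 0.1690, -0.5071, -0.5071).
q_1·w_2 = (-0.6761)·(-3) + 0.1690·4 + (-0.5071)·(-3) + (-0.5071)·(-3) = 5.7470.
u_2 = w_2 − 5.7470·q_1 = (0.8857, 3.0286, -0.0857, -0.0857).
‖u_2‖ = 3.1578, so q_2 = (0.2805, 0.9591, -0.0271, -0.0271).
q_1·w_3 = (-0.6761)·1 + 0.1690·(-1) + (-0.5071)·(-3) + (-0.5071)·(-4) = 2.7045; q_2·w_3 = 0.2805·1 + 0.9591·(-1) + (-0.0271)·(-3) + (-0.0271)·(-4) = -0.4886.
u_3 = w_3 − 2.7045·q_1 + 0.4886·q_2 = (2.9656, -0.9885, -1.6418, -2.6418).
‖u_3‖ = 4.4099, so q_3 = (0.6725, -0.2242, -0.3723, -0.5991).
Qᵀb = (-0.5071, -3.1939, 4.2656).
Back-substitute: x_3 = 4.2656/4.4099 = 0.9673.
x_2 = (-3.1939 + 0.4886·0.9673)/3.1578 = -0.8618.
x_1 = (-0.5071 − 5.7470·(-0.8618) − 2.7045·0.9673)/5.9161 = 0.3093.

x = (0.3093, -0.8618, 0.9673)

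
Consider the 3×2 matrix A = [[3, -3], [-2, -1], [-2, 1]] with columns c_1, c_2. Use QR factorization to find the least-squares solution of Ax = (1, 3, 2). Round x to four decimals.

x = (-1.0660, -1.2358)

q_1 = c_1/‖c_1‖ = (3, -2, -2)/4.1231 = (0.7276, -0.4851, -0.4851).
r_{12} = q_1·c_2 = -2.1828.
u_2 = c_2 + 2.1828·q_1 = (-1.4118, -2.0588, -0.0588).
‖u_2‖ = 2.4971, so q_2 = (-0.5654, -0.8245, -0.0236).
Qᵀb = (-1.6977, -3.0860).
Back-substitute: x_2 = -3.0860/2.4971 = -1.2358.
x_1 = (-1.6977 + 2.1828·(-1.2358))/4.1231 = -1.0660.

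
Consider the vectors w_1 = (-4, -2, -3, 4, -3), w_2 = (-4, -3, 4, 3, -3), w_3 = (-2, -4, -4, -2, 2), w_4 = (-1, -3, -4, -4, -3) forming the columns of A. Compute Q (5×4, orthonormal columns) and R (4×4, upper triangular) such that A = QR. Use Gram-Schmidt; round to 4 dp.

e_1 = w_1/‖w_1‖ = (-4, -2, -3, 4, -3)/7.3485 = (-0.5443, -0.2722, -0.4082, 0.5443, -0.4082).
r_{12} = e_1·w_2 = 4.2186.
u_2 = w_2 − 4.2186·e_1 = (-1.7037, -1.8519, 5.7222, 0.7037, -1.2778).
‖u_2‖ = 6.4190, so e_2 = (-0.2654, -0.2885, 0.8914, 0.1096, -0.1991).
r_{13} = e_1·w_3 = 1.9052; r_{23} = e_2·w_3 = -2.4984.
u_3 = w_3 − 1.9052·e_1 + 2.4984·e_2 = (-1.6261, -4.2022, -0.9951, -2.7631, 2.2804).
‖u_3‖ = 5.8420, so e_3 = (-0.2783, -0.7193, -0.1703, -0.4730, 0.3904).
r_{14} = e_1·w_4 = 2.0412; r_{24} = e_2·w_4 = -2.2762; r_{34} = e_3·w_4 = 3.8385.
u_4 = w_4 − 2.0412·e_1 + 2.2762·e_2 − 3.8385·e_3 = (0.5754, -0.3400, -0.4837, -3.0460, -4.1182).
‖u_4‖ = 5.1883, so e_4 = (0.1109, -0.0655, -0.0932, -0.5871, -0.7937).

Q = [[-0.5443, -0.2654, -0.2783, 0.1109], [-0.2722, -0.2885, -0.7193, -0.0655], [-0.4082, 0.8914, -0.1703, -0.0932], [0.5443, 0.1096, -0.4730, -0.5871], [-0.4082, -0.1991, 0.3904, -0.7937]], R = [[7.3485, 4.2186, 1.9052, 2.0412], [0.0000, 6.4190, -2.4984, -2.2762], [0.0000, 0.0000, 5.8420, 3.8385], [0.0000, 0.0000, 0.0000, 5.1883]]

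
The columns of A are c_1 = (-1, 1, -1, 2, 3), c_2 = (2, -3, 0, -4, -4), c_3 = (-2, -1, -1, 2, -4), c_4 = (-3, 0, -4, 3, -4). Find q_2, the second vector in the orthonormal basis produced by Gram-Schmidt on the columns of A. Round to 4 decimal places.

q_2 = (0.1795, -0.5899, -0.6412, -0.3591, 0.2821)

c_1 = (-1, 1, -1, 2, 3); ‖c_1‖ = 4.0000, so q_1 = (-0.2500, 0.2500, -0.2500, 0.5000, 0.7500).
q_1·c_2 = (-0.2500)·2 + 0.2500·(-3) + (-0.2500)·0 + 0.5000·(-4) + 0.7500·(-4) = -6.2500.
u_2 = c_2 + 6.2500·q_1 = (0.4375, -1.4375, -1.5625, -0.8750, 0.6875).
‖u_2‖ = 2.4367, so q_2 = (0.1795, -0.5899, -0.6412, -0.3591, 0.2821).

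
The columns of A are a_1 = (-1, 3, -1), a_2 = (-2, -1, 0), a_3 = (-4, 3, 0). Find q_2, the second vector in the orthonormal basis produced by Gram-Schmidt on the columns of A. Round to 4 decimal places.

q_2 = (-0.9437, -0.3282, -0.0410)

q_1 = a_1/‖a_1‖ = (-1, 3, -1)/3.3166 = (-0.3015, 0.9045, -0.3015).
r_{12} = q_1·a_2 = -0.3015.
u_2 = a_2 + 0.3015·q_1 = (-2.0909, -0.7273, -0.0909).
‖u_2‖ = 2.2156, so q_2 = (-0.9437, -0.3282, -0.0410).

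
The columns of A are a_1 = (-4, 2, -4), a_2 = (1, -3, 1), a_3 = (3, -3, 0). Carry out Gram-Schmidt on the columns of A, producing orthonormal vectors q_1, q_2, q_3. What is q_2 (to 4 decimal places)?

q_2 = (-0.2357, -0.9428, -0.2357)

q_1 = a_1/‖a_1‖ = (-4, 2, -4)/6.0000 = (-0.6667, 0.3333, -0.6667).
r_{12} = q_1·a_2 = -2.3333.
u_2 = a_2 + 2.3333·q_1 = (-0.5556, -2.2222, -0.5556).
‖u_2‖ = 2.3570, so q_2 = (-0.2357, -0.9428, -0.2357).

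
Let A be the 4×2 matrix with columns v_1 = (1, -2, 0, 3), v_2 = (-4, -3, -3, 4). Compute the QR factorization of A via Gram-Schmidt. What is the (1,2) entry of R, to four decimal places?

r_{12} = 3.7417

e_1 = v_1/‖v_1‖ = (1, -2, 0, 3)/3.7417 = (0.2673, -0.5345, 0.0000, 0.8018).
r_{12} = e_1·v_2 = 3.7417.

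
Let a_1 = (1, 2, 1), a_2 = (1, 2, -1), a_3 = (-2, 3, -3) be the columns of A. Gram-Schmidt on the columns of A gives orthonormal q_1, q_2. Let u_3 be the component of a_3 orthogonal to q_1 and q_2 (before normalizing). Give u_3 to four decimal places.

a_1 = (1, 2, 1); ‖a_1‖ = 2.4495, so q_1 = (0.4082, 0.8165, 0.4082).
q_1·a_2 = 0.4082·1 + 0.8165·2 + 0.4082·(-1) = 1.6330.
u_2 = a_2 − 1.6330·q_1 = (0.3333, 0.6667, -1.6667).
‖u_2‖ = 1.8257, so q_2 = (0.1826, 0.3651, -0.9129).
q_1·a_3 = 0.4082·(-2) + 0.8165·3 + 0.4082·(-3) = 0.4082; q_2·a_3 = 0.1826·(-2) + 0.3651·3 + (-0.9129)·(-3) = 3.4689.
u_3 = a_3 − 0.4082·q_1 − 3.4689·q_2 = (-2.8000, 1.4000, 0.0000).

u_3 = (-2.8000, 1.4000, 0.0000)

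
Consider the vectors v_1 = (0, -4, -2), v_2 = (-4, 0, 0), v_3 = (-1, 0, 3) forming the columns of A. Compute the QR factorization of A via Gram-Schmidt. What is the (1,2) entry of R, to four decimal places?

v_1 = (0, -4, -2); ‖v_1‖ = 4.4721, so q_1 = (0.0000, -0.8944, -0.4472).
r_{12} = q_1·v_2 = 0.0000.

r_{12} = 0.0000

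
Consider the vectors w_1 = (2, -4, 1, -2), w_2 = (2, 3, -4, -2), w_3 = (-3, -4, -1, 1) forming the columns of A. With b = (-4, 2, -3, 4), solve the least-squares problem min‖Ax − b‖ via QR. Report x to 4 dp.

x = (-1.2617, 0.1556, 0.8267)

w_1 = (2, -4, 1, -2); ‖w_1‖ = 5.0000, so e_1 = (0.4000, -0.8000, 0.2000, -0.4000).
e_1·w_2 = 0.4000·2 + (-0.8000)·3 + 0.2000·(-4) + (-0.4000)·(-2) = -1.6000.
u_2 = w_2 + 1.6000·e_1 = (2.6400, 1.7200, -3.6800, -2.6400).
‖u_2‖ = 5.5172, so e_2 = (0.4785, 0.3117, -0.6670, -0.4785).
e_1·w_3 = 0.4000·(-3) + (-0.8000)·(-4) + 0.2000·(-1) + (-0.4000)·1 = 1.4000; e_2·w_3 = 0.4785·(-3) + 0.3117·(-4) + (-0.6670)·(-1) + (-0.4785)·1 = -2.4940.
u_3 = w_3 − 1.4000·e_1 + 2.4940·e_2 = (-2.3666, -2.1025, -2.9435, 0.3666).
‖u_3‖ = 4.3382, so e_3 = (-0.5455, -0.4846, -0.6785, 0.0845).
Qᵀb = (-5.4000, -1.2035, 3.5864).
Back-substitute: x_3 = 3.5864/4.3382 = 0.8267.
x_2 = (-1.2035 + 2.4940·0.8267)/5.5172 = 0.1556.
x_1 = (-5.4000 + 1.6000·0.1556 − 1.4000·0.8267)/5.0000 = -1.2617.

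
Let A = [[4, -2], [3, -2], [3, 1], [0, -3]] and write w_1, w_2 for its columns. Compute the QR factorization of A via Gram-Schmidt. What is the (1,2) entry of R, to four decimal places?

w_1 = (4, 3, 3, 0); ‖w_1‖ = 5.8310, so e_1 = (0.6860, 0.5145, 0.5145, 0.0000).
r_{12} = e_1·w_2 = -1.8865.

r_{12} = -1.8865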